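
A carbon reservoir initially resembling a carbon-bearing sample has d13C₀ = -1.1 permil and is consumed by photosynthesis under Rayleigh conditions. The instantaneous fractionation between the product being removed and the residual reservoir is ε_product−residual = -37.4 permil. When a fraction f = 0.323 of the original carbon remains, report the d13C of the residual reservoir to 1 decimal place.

42.0 permil

Rayleigh residual: δ_res = (δ₀ + 1000)·f^(α−1) − 1000
α = ε/1000 + 1 = 0.96260, so α − 1 = -0.03740
f^(α−1) = 0.323^(-0.03740) = 1.043172
δ_res = (-1.1 + 1000) × 1.043172 − 1000 = 1042.024 − 1000 = 42.02 permil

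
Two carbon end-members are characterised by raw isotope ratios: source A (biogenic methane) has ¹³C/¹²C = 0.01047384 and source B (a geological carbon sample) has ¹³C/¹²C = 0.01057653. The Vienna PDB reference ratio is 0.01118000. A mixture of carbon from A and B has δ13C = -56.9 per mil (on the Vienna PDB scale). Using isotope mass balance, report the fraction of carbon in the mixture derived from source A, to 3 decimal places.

δ_A = (0.01047384/0.01118000 − 1)×1000 = (0.936837 − 1)×1000 = -63.163 per mil
δ_B = (0.01057653/0.01118000 − 1)×1000 = (0.946022 − 1)×1000 = -53.978 per mil
f_A = (δ_mix − δ_B)/(δ_A − δ_B) = (-56.9 − (-53.978))/(-63.163 − (-53.978))
f_A = -2.922 / -9.185 = 0.3182

0.318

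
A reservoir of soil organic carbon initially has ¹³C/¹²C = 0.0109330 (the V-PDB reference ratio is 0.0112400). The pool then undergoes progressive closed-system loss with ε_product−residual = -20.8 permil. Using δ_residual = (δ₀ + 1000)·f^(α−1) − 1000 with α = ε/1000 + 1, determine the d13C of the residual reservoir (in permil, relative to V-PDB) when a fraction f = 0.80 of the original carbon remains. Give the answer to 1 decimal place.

-22.8 permil

δ₀ = (0.0109330/0.0112400 − 1)×1000 = (0.972687 − 1)×1000 = -27.313 permil
α − 1 = ε/1000 = -0.0208
f^(α−1) = 0.80^(-0.0208) = 1.004652
δ_res = (-27.313 + 1000) × 1.004652 − 1000 = 977.212 − 1000 = -22.79 permil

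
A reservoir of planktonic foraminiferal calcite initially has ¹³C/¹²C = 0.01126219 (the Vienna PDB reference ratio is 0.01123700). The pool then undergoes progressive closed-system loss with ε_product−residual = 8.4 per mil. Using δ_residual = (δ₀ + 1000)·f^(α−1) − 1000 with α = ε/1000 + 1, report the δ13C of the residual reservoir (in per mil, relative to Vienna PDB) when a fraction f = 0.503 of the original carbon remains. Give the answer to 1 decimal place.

δ₀ = (0.01126219/0.01123700 − 1)×1000 = (1.002242 − 1)×1000 = 2.242 per mil
α − 1 = ε/1000 = 0.0084
f^(α−1) = 0.503^(0.0084) = 0.994244
δ_res = (2.242 + 1000) × 0.994244 − 1000 = 996.473 − 1000 = -3.53 per mil

-3.5 per mil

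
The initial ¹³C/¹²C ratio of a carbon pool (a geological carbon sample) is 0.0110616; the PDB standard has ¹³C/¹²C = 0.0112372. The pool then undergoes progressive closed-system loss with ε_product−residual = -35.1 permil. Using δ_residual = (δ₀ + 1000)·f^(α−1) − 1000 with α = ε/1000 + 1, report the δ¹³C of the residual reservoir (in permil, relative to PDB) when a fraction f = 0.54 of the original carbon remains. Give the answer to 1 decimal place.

δ₀ = (0.0110616/0.0112372 − 1)×1000 = (0.984373 − 1)×1000 = -15.627 permil
α − 1 = ε/1000 = -0.0351
f^(α−1) = 0.54^(-0.0351) = 1.021864
δ_res = (-15.627 + 1000) × 1.021864 − 1000 = 1005.895 − 1000 = 5.90 permil

5.9 permil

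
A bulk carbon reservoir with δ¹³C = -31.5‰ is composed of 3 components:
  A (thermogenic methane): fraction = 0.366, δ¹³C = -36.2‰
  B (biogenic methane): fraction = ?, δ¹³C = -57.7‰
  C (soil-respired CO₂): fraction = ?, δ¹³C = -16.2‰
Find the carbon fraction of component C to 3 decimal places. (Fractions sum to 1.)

0.442

Let f_C and f_B be the unknown fractions; fractions sum to 1 so f_C + f_B = 0.634.
Mass balance: Σ fᵢ·δᵢ = δ_bulk ⇒ f_C·(-16.2) + f_B·(-57.7) = -31.5 − (-13.249) = -18.251
Substitute f_B = 0.634 − f_C:
f_C·(-16.2 − -57.7) = -18.251 − 0.634×(-57.7) = 18.331
f_C = 18.331 / 41.5 = 0.4417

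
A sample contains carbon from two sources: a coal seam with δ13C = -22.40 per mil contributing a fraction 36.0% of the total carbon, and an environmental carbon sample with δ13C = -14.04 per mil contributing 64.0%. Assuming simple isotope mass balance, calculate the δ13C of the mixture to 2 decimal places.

-17.05 per mil

δ_mix = f_A·δ_A + f_B·δ_B
δ_mix = 0.360 × (-22.40) + 0.640 × (-14.04)
δ_mix = -8.064 + -8.986 = -17.050 per mil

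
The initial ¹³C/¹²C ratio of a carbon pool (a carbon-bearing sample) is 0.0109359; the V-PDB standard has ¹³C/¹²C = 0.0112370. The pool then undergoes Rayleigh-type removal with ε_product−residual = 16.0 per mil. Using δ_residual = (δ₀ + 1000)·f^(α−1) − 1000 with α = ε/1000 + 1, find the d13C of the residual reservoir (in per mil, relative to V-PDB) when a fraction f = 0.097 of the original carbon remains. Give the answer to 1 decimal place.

δ₀ = (0.0109359/0.0112370 − 1)×1000 = (0.973205 − 1)×1000 = -26.795 per mil
α − 1 = ε/1000 = 0.0160
f^(α−1) = 0.097^(0.0160) = 0.963359
δ_res = (-26.795 + 1000) × 0.963359 − 1000 = 937.546 − 1000 = -62.45 per mil

-62.5 per mil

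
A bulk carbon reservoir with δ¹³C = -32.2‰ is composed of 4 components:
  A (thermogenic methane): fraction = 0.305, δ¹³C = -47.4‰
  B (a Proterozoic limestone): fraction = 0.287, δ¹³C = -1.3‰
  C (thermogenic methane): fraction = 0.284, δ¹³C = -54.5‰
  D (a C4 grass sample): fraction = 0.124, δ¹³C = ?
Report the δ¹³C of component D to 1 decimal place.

-15.3‰

Isotope mass balance: δ_bulk = Σ fᵢ·δᵢ.
-32.2 = 0.305×(-47.4) + 0.287×(-1.3) + 0.284×(-54.5) + 0.124×δ_D
0.124·δ_D = -32.2 − (-30.308) = -1.892
δ_D = -1.892 / 0.124 = -15.26‰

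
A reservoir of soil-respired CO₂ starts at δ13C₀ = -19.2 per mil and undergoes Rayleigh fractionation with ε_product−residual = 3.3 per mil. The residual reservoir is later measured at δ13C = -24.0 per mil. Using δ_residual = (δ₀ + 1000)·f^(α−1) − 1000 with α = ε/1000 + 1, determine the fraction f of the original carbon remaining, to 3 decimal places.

0.226

α − 1 = ε/1000 = 0.0033
(δ_res + 1000)/(δ₀ + 1000) = (-24.0 + 1000)/(-19.2 + 1000) = 976.0/980.8 = 0.995106
f = 0.995106^(1/0.0033) = exp(ln(0.995106)/0.0033) = exp(-0.00491/0.0033)
f = exp(-1.4867) = 0.2261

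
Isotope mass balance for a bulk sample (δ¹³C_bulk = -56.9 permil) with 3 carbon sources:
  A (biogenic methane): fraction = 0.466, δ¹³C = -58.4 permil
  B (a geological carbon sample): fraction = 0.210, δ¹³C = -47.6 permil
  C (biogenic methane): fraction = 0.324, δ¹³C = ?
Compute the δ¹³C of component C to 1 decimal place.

-60.8 permil

Isotope mass balance: δ_bulk = Σ fᵢ·δᵢ.
-56.9 = 0.466×(-58.4) + 0.210×(-47.6) + 0.324×δ_C
0.324·δ_C = -56.9 − (-37.210) = -19.690
δ_C = -19.690 / 0.324 = -60.77 permil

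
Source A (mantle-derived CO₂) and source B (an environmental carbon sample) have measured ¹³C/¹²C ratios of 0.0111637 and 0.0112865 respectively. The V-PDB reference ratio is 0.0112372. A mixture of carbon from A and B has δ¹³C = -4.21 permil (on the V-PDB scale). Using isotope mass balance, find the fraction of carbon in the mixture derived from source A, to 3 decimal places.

δ_A = (0.0111637/0.0112372 − 1)×1000 = (0.993459 − 1)×1000 = -6.541 permil
δ_B = (0.0112865/0.0112372 − 1)×1000 = (1.004387 − 1)×1000 = 4.387 permil
f_A = (δ_mix − δ_B)/(δ_A − δ_B) = (-4.21 − (4.387))/(-6.541 − (4.387))
f_A = -8.597 / -10.928 = 0.7867

0.787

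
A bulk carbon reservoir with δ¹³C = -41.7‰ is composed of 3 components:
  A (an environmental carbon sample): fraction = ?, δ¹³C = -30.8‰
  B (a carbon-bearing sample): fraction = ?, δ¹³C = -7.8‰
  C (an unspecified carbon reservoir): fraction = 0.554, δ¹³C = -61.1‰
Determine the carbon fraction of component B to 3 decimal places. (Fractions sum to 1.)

Let f_B and f_A be the unknown fractions; fractions sum to 1 so f_B + f_A = 0.446.
Mass balance: Σ fᵢ·δᵢ = δ_bulk ⇒ f_B·(-7.8) + f_A·(-30.8) = -41.7 − (-33.849) = -7.851
Substitute f_A = 0.446 − f_B:
f_B·(-7.8 − -30.8) = -7.851 − 0.446×(-30.8) = 5.886
f_B = 5.886 / 23.0 = 0.2559

0.256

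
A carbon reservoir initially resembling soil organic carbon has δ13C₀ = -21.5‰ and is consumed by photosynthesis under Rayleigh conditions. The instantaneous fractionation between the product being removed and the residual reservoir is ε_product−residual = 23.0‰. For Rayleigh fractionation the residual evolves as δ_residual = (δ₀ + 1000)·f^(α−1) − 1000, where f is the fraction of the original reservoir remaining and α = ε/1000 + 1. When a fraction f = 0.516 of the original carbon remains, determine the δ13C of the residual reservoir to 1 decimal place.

Rayleigh residual: δ_res = (δ₀ + 1000)·f^(α−1) − 1000
α = ε/1000 + 1 = 1.02300, so α − 1 = 0.02300
f^(α−1) = 0.516^(0.02300) = 0.984897
δ_res = (-21.5 + 1000) × 0.984897 − 1000 = 963.722 − 1000 = -36.28‰

-36.3‰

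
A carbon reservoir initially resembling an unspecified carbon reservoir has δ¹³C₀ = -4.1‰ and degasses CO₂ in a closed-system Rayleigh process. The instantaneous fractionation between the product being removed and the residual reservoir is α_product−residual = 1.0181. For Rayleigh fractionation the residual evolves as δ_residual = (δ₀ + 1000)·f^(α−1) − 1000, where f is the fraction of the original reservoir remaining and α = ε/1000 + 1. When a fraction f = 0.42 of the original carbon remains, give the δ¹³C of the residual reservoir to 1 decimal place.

Rayleigh residual: δ_res = (δ₀ + 1000)·f^(α−1) − 1000
α − 1 = 0.01810
f^(α−1) = 0.42^(0.01810) = 0.984421
δ_res = (-4.1 + 1000) × 0.984421 − 1000 = 980.385 − 1000 = -19.62‰

-19.6‰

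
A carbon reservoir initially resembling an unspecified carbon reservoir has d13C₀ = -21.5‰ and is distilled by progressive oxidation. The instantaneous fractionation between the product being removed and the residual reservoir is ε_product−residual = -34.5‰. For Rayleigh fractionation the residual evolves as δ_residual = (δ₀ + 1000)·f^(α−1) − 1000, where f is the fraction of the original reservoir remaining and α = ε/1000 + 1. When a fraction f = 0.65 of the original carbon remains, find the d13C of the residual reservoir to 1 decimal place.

-6.8‰

Rayleigh residual: δ_res = (δ₀ + 1000)·f^(α−1) − 1000
α = ε/1000 + 1 = 0.96550, so α − 1 = -0.03450
f^(α−1) = 0.65^(-0.03450) = 1.014973
δ_res = (-21.5 + 1000) × 1.014973 − 1000 = 993.151 − 1000 = -6.85‰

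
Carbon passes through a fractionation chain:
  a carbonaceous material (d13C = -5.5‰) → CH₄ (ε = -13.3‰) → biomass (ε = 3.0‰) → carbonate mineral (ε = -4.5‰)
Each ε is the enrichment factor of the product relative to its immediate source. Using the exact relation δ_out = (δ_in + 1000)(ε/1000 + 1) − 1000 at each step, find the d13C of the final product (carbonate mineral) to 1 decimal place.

step 1: δ = (-5.50 + 1000)·(-13.3/1000 + 1) − 1000 = -18.73‰
step 2: δ = (-18.73 + 1000)·(3.0/1000 + 1) − 1000 = -15.78‰
step 3: δ = (-15.78 + 1000)·(-4.5/1000 + 1) − 1000 = -20.21‰

-20.2‰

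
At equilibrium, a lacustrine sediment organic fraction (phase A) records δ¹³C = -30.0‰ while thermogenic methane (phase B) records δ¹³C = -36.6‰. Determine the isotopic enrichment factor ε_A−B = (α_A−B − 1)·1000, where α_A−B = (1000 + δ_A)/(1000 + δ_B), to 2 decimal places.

α_A−B = (1000 + -30.0) / (1000 + -36.6) = 970.0 / 963.4 = 1.006851
ε_A−B = (1.006851 − 1) × 1000 = 6.851‰
(The approximation ε ≈ δ_A − δ_B would give 6.6‰.)

6.85‰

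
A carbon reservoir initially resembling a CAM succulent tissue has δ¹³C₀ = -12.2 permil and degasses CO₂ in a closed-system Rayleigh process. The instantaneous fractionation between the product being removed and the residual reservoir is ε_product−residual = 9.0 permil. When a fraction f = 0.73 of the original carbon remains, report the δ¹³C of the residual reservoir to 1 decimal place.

Rayleigh residual: δ_res = (δ₀ + 1000)·f^(α−1) − 1000
α = ε/1000 + 1 = 1.00900, so α − 1 = 0.00900
f^(α−1) = 0.73^(0.00900) = 0.997172
δ_res = (-12.2 + 1000) × 0.997172 − 1000 = 985.006 − 1000 = -14.99 permil

-15.0 permil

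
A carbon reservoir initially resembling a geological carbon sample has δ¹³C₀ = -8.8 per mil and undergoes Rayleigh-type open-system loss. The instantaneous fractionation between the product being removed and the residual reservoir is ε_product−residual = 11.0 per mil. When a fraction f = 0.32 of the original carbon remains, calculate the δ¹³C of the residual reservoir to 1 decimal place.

-21.1 per mil

Rayleigh residual: δ_res = (δ₀ + 1000)·f^(α−1) − 1000
α = ε/1000 + 1 = 1.01100, so α − 1 = 0.01100
f^(α−1) = 0.32^(0.01100) = 0.987544
δ_res = (-8.8 + 1000) × 0.987544 − 1000 = 978.854 − 1000 = -21.15 per mil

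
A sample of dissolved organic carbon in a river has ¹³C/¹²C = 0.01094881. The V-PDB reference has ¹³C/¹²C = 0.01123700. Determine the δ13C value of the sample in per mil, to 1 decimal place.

-25.6 per mil

δ13C = (R_sample / R_standard − 1) × 1000
R_sample / R_standard = 0.01094881 / 0.01123700 = 0.974353
δ13C = (0.974353 − 1) × 1000 = -25.65 per mil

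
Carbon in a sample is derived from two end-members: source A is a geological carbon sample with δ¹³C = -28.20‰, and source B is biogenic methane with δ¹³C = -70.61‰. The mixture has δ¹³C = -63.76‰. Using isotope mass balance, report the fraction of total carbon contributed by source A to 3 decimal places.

δ_mix = f_A·δ_A + (1 − f_A)·δ_B  ⇒  f_A = (δ_mix − δ_B)/(δ_A − δ_B)
f_A = (-63.76 − (-70.61)) / (-28.20 − (-70.61))
f_A = 6.85 / 42.41 = 0.1615

0.162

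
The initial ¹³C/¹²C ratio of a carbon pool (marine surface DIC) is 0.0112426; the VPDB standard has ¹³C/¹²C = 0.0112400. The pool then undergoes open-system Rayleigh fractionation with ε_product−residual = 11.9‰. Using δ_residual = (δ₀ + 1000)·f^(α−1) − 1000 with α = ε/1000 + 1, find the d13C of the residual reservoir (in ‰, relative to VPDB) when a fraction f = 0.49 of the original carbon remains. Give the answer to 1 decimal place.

δ₀ = (0.0112426/0.0112400 − 1)×1000 = (1.000231 − 1)×1000 = 0.231‰
α − 1 = ε/1000 = 0.0119
f^(α−1) = 0.49^(0.0119) = 0.991547
δ_res = (0.231 + 1000) × 0.991547 − 1000 = 991.776 − 1000 = -8.22‰

-8.2‰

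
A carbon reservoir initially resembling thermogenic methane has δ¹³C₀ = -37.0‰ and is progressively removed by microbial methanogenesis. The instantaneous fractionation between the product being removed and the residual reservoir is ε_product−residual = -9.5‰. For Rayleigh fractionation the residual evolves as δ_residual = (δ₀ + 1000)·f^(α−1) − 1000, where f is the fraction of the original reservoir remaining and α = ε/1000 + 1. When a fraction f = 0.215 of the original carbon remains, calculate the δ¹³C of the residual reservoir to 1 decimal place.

Rayleigh residual: δ_res = (δ₀ + 1000)·f^(α−1) − 1000
α = ε/1000 + 1 = 0.99050, so α − 1 = -0.00950
f^(α−1) = 0.215^(-0.00950) = 1.014710
δ_res = (-37.0 + 1000) × 1.014710 − 1000 = 977.165 − 1000 = -22.83‰

-22.8‰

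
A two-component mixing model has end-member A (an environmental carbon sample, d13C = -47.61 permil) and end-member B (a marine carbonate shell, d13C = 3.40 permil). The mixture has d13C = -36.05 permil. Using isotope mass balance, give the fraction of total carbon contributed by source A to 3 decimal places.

0.773

δ_mix = f_A·δ_A + (1 − f_A)·δ_B  ⇒  f_A = (δ_mix − δ_B)/(δ_A − δ_B)
f_A = (-36.05 − (3.40)) / (-47.61 − (3.40))
f_A = -39.45 / -51.01 = 0.7734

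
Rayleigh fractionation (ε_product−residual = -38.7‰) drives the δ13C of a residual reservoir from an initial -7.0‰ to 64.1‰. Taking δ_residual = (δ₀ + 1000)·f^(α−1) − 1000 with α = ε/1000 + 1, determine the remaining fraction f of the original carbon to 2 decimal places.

α − 1 = ε/1000 = -0.0387
(δ_res + 1000)/(δ₀ + 1000) = (64.1 + 1000)/(-7.0 + 1000) = 1064.1/993.0 = 1.071601
f = 1.071601^(1/-0.0387) = exp(ln(1.071601)/-0.0387) = exp(0.06915/-0.0387)
f = exp(-1.7869) = 0.1675

0.17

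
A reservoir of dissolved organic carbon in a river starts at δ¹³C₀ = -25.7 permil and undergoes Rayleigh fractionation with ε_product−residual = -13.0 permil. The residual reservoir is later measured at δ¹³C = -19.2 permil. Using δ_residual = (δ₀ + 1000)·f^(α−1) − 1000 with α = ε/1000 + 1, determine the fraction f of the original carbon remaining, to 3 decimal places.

0.600

α − 1 = ε/1000 = -0.0130
(δ_res + 1000)/(δ₀ + 1000) = (-19.2 + 1000)/(-25.7 + 1000) = 980.8/974.3 = 1.006671
f = 1.006671^(1/-0.0130) = exp(ln(1.006671)/-0.0130) = exp(0.00665/-0.0130)
f = exp(-0.5115) = 0.5996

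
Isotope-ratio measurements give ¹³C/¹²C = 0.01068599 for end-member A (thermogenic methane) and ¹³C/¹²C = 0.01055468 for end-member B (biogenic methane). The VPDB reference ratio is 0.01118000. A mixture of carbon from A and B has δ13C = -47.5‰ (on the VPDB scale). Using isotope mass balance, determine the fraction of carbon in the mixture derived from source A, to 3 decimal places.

0.718

δ_A = (0.01068599/0.01118000 − 1)×1000 = (0.955813 − 1)×1000 = -44.187‰
δ_B = (0.01055468/0.01118000 − 1)×1000 = (0.944068 − 1)×1000 = -55.932‰
f_A = (δ_mix − δ_B)/(δ_A − δ_B) = (-47.5 − (-55.932))/(-44.187 − (-55.932))
f_A = 8.432 / 11.745 = 0.7179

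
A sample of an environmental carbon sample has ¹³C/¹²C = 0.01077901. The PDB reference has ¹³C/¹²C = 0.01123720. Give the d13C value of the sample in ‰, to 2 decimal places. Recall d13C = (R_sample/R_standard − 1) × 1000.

-40.77‰

d13C = (R_sample / R_standard − 1) × 1000
R_sample / R_standard = 0.01077901 / 0.01123720 = 0.959226
d13C = (0.959226 − 1) × 1000 = -40.774‰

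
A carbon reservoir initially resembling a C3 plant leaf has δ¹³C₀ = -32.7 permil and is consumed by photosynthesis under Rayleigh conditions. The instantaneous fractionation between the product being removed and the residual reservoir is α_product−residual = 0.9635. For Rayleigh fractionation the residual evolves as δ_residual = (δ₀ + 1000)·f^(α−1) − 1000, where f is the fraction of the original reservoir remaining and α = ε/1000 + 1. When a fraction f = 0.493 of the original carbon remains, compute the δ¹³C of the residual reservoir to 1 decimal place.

Rayleigh residual: δ_res = (δ₀ + 1000)·f^(α−1) − 1000
α − 1 = -0.03650
f^(α−1) = 0.493^(-0.03650) = 1.026151
δ_res = (-32.7 + 1000) × 1.026151 − 1000 = 992.595 − 1000 = -7.40 permil

-7.4 permil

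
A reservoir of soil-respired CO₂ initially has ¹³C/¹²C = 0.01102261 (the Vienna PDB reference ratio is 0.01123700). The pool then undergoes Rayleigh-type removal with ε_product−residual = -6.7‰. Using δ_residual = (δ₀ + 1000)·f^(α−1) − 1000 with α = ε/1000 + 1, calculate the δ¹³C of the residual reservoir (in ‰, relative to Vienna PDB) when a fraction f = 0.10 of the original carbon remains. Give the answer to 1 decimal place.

-3.8‰

δ₀ = (0.01102261/0.01123700 − 1)×1000 = (0.980921 − 1)×1000 = -19.079‰
α − 1 = ε/1000 = -0.0067
f^(α−1) = 0.10^(-0.0067) = 1.015547
δ_res = (-19.079 + 1000) × 1.015547 − 1000 = 996.171 − 1000 = -3.83‰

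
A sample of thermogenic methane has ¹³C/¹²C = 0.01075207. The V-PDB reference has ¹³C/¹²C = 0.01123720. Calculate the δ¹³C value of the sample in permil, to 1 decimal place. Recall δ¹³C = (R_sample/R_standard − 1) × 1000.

-43.2 permil

δ¹³C = (R_sample / R_standard − 1) × 1000
R_sample / R_standard = 0.01075207 / 0.01123720 = 0.956828
δ¹³C = (0.956828 − 1) × 1000 = -43.17 permil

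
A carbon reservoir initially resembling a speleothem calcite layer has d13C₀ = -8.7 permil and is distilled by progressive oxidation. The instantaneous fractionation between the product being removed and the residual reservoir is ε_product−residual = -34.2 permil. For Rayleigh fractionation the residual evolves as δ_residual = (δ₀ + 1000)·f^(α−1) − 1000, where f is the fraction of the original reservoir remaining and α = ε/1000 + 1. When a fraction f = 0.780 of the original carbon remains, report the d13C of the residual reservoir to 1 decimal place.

Rayleigh residual: δ_res = (δ₀ + 1000)·f^(α−1) − 1000
α = ε/1000 + 1 = 0.96580, so α − 1 = -0.03420
f^(α−1) = 0.780^(-0.03420) = 1.008534
δ_res = (-8.7 + 1000) × 1.008534 − 1000 = 999.759 − 1000 = -0.24 permil

-0.2 permil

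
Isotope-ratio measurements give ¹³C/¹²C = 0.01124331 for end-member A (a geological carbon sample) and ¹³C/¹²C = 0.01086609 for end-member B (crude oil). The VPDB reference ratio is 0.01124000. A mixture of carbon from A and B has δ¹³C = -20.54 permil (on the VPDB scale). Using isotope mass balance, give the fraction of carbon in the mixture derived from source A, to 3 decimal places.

0.379

δ_A = (0.01124331/0.01124000 − 1)×1000 = (1.000294 − 1)×1000 = 0.294 permil
δ_B = (0.01086609/0.01124000 − 1)×1000 = (0.966734 − 1)×1000 = -33.266 permil
f_A = (δ_mix − δ_B)/(δ_A − δ_B) = (-20.54 − (-33.266))/(0.294 − (-33.266))
f_A = 12.726 / 33.560 = 0.3792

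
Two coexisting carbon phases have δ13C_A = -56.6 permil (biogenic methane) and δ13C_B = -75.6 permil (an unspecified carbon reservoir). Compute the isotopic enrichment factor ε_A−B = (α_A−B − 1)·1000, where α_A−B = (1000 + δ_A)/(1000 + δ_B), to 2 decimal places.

α_A−B = (1000 + -56.6) / (1000 + -75.6) = 943.4 / 924.4 = 1.020554
ε_A−B = (1.020554 − 1) × 1000 = 20.554 permil
(The approximation ε ≈ δ_A − δ_B would give 19.0 permil.)

20.55 permil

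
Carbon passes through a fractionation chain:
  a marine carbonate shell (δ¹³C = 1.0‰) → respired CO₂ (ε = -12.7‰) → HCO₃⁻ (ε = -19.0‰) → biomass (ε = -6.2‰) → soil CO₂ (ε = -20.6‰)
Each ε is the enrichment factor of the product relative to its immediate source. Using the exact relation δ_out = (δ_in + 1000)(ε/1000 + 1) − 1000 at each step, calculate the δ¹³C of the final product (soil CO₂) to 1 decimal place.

step 1: δ = (1.00 + 1000)·(-12.7/1000 + 1) − 1000 = -11.71‰
step 2: δ = (-11.71 + 1000)·(-19.0/1000 + 1) − 1000 = -30.49‰
step 3: δ = (-30.49 + 1000)·(-6.2/1000 + 1) − 1000 = -36.50‰
step 4: δ = (-36.50 + 1000)·(-20.6/1000 + 1) − 1000 = -56.35‰

-56.3‰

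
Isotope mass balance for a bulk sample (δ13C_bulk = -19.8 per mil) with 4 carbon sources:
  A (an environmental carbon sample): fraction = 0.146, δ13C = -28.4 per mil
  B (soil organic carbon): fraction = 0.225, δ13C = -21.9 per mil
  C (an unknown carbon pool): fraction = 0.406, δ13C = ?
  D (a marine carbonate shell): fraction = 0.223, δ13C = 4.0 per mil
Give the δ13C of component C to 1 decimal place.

-28.6 per mil

Isotope mass balance: δ_bulk = Σ fᵢ·δᵢ.
-19.8 = 0.146×(-28.4) + 0.225×(-21.9) + 0.406×δ_C + 0.223×(4.0)
0.406·δ_C = -19.8 − (-8.182) = -11.618
δ_C = -11.618 / 0.406 = -28.62 per mil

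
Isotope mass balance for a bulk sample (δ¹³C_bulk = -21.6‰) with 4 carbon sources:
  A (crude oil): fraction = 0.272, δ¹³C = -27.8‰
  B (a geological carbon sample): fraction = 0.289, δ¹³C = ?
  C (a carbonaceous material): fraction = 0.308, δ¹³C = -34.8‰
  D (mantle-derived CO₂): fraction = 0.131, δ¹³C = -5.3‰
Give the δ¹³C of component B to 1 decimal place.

Isotope mass balance: δ_bulk = Σ fᵢ·δᵢ.
-21.6 = 0.272×(-27.8) + 0.289×δ_B + 0.308×(-34.8) + 0.131×(-5.3)
0.289·δ_B = -21.6 − (-18.974) = -2.626
δ_B = -2.626 / 0.289 = -9.09‰

-9.1‰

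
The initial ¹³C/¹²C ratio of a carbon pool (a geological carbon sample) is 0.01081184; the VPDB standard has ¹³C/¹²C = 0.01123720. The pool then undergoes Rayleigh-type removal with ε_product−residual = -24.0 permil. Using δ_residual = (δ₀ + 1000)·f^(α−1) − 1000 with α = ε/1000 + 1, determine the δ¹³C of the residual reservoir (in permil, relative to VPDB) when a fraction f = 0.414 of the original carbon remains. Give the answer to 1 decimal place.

δ₀ = (0.01081184/0.01123720 − 1)×1000 = (0.962147 − 1)×1000 = -37.853 permil
α − 1 = ε/1000 = -0.0240
f^(α−1) = 0.414^(-0.0240) = 1.021391
δ_res = (-37.853 + 1000) × 1.021391 − 1000 = 982.728 − 1000 = -17.27 permil

-17.3 permil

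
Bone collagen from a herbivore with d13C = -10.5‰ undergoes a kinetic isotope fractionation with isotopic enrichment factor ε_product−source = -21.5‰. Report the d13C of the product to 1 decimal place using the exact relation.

Exactly, δ_product = (δ_source + 1000)·(ε/1000 + 1) − 1000.
δ_product = (-10.5 + 1000) × (-21.5/1000 + 1) − 1000
δ_product = -31.77‰

-31.8‰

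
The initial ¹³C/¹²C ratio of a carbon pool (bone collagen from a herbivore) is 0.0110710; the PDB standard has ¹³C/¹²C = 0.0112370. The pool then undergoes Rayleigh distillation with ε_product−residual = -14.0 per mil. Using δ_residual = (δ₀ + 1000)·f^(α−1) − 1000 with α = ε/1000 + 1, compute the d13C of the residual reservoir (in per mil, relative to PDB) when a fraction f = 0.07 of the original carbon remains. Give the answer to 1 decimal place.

22.6 per mil

δ₀ = (0.0110710/0.0112370 − 1)×1000 = (0.985227 − 1)×1000 = -14.773 per mil
α − 1 = ε/1000 = -0.0140
f^(α−1) = 0.07^(-0.0140) = 1.037931
δ_res = (-14.773 + 1000) × 1.037931 − 1000 = 1022.598 − 1000 = 22.60 per mil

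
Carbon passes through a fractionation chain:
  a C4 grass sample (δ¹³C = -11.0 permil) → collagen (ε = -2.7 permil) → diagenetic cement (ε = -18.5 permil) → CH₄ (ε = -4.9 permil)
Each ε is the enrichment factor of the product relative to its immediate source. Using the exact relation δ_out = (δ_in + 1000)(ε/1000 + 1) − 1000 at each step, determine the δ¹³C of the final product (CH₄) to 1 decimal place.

step 1: δ = (-11.00 + 1000)·(-2.7/1000 + 1) − 1000 = -13.67 permil
step 2: δ = (-13.67 + 1000)·(-18.5/1000 + 1) − 1000 = -31.92 permil
step 3: δ = (-31.92 + 1000)·(-4.9/1000 + 1) − 1000 = -36.66 permil

-36.7 permil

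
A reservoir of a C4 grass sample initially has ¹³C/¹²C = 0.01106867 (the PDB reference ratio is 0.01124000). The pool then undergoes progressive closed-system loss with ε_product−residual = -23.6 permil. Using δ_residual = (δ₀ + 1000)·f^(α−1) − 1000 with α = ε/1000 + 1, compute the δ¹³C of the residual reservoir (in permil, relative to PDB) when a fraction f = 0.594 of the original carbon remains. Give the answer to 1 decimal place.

-3.1 permil

δ₀ = (0.01106867/0.01124000 − 1)×1000 = (0.984757 − 1)×1000 = -15.243 permil
α − 1 = ε/1000 = -0.0236
f^(α−1) = 0.594^(-0.0236) = 1.012369
δ_res = (-15.243 + 1000) × 1.012369 − 1000 = 996.937 − 1000 = -3.06 permil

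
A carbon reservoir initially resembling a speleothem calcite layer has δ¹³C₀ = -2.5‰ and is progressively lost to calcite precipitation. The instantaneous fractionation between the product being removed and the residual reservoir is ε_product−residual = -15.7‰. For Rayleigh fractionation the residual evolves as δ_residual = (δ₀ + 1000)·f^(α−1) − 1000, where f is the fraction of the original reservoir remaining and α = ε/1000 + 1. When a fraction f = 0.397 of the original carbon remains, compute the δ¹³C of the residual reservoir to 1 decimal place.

12.1‰

Rayleigh residual: δ_res = (δ₀ + 1000)·f^(α−1) − 1000
α = ε/1000 + 1 = 0.98430, so α − 1 = -0.01570
f^(α−1) = 0.397^(-0.01570) = 1.014610
δ_res = (-2.5 + 1000) × 1.014610 − 1000 = 1012.073 − 1000 = 12.07‰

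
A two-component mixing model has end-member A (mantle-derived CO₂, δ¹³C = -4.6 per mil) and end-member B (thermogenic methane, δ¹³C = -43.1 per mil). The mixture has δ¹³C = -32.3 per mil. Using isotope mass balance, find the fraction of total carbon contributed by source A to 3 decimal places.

0.281

δ_mix = f_A·δ_A + (1 − f_A)·δ_B  ⇒  f_A = (δ_mix − δ_B)/(δ_A − δ_B)
f_A = (-32.3 − (-43.1)) / (-4.6 − (-43.1))
f_A = 10.8 / 38.5 = 0.2805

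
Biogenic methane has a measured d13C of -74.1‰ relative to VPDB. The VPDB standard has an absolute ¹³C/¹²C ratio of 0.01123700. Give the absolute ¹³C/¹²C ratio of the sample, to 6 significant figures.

0.0104043

R_sample = R_standard × (d13C/1000 + 1)
R_sample = 0.01123700 × (-74.1/1000 + 1) = 0.01123700 × 0.925900
R_sample = 0.0104043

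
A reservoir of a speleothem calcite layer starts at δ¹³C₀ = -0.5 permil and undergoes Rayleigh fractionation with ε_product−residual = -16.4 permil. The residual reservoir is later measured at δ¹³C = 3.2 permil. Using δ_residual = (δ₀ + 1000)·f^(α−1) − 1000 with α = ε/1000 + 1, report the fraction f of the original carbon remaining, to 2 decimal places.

α − 1 = ε/1000 = -0.0164
(δ_res + 1000)/(δ₀ + 1000) = (3.2 + 1000)/(-0.5 + 1000) = 1003.2/999.5 = 1.003702
f = 1.003702^(1/-0.0164) = exp(ln(1.003702)/-0.0164) = exp(0.00370/-0.0164)
f = exp(-0.2253) = 0.7983

0.80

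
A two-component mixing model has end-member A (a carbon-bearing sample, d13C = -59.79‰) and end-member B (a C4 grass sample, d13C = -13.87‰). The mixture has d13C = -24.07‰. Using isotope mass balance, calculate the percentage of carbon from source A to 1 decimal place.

22.2%

δ_mix = f_A·δ_A + (1 − f_A)·δ_B  ⇒  f_A = (δ_mix − δ_B)/(δ_A − δ_B)
f_A = (-24.07 − (-13.87)) / (-59.79 − (-13.87))
f_A = -10.20 / -45.92 = 0.2221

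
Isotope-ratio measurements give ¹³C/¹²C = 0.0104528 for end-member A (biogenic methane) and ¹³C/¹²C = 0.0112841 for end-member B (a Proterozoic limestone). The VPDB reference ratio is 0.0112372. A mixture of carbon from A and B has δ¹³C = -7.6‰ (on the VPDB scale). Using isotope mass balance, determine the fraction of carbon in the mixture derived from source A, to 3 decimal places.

0.159

δ_A = (0.0104528/0.0112372 − 1)×1000 = (0.930196 − 1)×1000 = -69.804‰
δ_B = (0.0112841/0.0112372 − 1)×1000 = (1.004174 − 1)×1000 = 4.174‰
f_A = (δ_mix − δ_B)/(δ_A − δ_B) = (-7.6 − (4.174))/(-69.804 − (4.174))
f_A = -11.774 / -73.978 = 0.1592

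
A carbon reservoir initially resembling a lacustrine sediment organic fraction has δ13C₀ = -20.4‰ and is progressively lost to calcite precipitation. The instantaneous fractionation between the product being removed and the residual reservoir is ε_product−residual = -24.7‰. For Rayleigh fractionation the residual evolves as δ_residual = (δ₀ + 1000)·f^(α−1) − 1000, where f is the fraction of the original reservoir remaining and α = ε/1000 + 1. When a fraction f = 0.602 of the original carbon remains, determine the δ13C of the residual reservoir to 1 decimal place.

Rayleigh residual: δ_res = (δ₀ + 1000)·f^(α−1) − 1000
α = ε/1000 + 1 = 0.97530, so α − 1 = -0.02470
f^(α−1) = 0.602^(-0.02470) = 1.012614
δ_res = (-20.4 + 1000) × 1.012614 − 1000 = 991.957 − 1000 = -8.04‰

-8.0‰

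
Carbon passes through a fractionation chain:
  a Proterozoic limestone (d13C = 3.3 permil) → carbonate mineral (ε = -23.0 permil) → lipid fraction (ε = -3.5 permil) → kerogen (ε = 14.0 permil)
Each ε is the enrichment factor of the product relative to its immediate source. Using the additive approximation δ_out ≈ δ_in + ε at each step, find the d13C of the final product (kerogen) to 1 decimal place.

step 1: δ ≈ 3.3 + (-23.0) = -19.7 permil
step 2: δ ≈ -19.7 + (-3.5) = -23.2 permil
step 3: δ ≈ -23.2 + (14.0) = -9.2 permil

-9.2 permil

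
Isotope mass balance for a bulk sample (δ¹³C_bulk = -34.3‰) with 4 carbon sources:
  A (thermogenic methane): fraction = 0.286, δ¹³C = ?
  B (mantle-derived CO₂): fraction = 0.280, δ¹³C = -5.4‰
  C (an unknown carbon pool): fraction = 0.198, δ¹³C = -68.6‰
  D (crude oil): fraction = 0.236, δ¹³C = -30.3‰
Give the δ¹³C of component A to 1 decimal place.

Isotope mass balance: δ_bulk = Σ fᵢ·δᵢ.
-34.3 = 0.286×δ_A + 0.280×(-5.4) + 0.198×(-68.6) + 0.236×(-30.3)
0.286·δ_A = -34.3 − (-22.246) = -12.054
δ_A = -12.054 / 0.286 = -42.15‰

-42.1‰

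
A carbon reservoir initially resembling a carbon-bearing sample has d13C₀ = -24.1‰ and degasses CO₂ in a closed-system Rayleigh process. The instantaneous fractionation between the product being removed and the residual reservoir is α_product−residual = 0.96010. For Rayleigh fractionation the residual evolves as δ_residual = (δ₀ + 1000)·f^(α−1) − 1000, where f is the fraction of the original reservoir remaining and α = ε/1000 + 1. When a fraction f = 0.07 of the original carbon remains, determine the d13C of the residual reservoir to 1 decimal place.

Rayleigh residual: δ_res = (δ₀ + 1000)·f^(α−1) − 1000
α − 1 = -0.03990
f^(α−1) = 0.07^(-0.03990) = 1.111938
δ_res = (-24.1 + 1000) × 1.111938 − 1000 = 1085.140 − 1000 = 85.14‰

85.1‰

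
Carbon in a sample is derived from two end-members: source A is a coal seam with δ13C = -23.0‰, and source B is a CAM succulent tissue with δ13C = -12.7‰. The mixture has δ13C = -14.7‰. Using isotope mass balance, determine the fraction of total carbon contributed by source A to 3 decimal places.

0.194

δ_mix = f_A·δ_A + (1 − f_A)·δ_B  ⇒  f_A = (δ_mix − δ_B)/(δ_A − δ_B)
f_A = (-14.7 − (-12.7)) / (-23.0 − (-12.7))
f_A = -2.0 / -10.3 = 0.1942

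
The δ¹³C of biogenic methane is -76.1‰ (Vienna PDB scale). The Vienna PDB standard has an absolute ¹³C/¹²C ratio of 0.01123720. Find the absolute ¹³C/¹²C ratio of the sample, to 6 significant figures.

0.0103820

R_sample = R_standard × (δ¹³C/1000 + 1)
R_sample = 0.01123720 × (-76.1/1000 + 1) = 0.01123720 × 0.923900
R_sample = 0.0103820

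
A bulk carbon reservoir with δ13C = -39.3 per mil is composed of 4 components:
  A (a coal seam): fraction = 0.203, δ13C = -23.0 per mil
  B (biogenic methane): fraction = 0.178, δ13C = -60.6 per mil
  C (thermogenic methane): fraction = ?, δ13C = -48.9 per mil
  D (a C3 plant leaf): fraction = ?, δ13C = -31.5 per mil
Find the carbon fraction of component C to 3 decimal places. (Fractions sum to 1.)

0.250

Let f_C and f_D be the unknown fractions; fractions sum to 1 so f_C + f_D = 0.619.
Mass balance: Σ fᵢ·δᵢ = δ_bulk ⇒ f_C·(-48.9) + f_D·(-31.5) = -39.3 − (-15.456) = -23.844
Substitute f_D = 0.619 − f_C:
f_C·(-48.9 − -31.5) = -23.844 − 0.619×(-31.5) = -4.346
f_C = -4.346 / -17.4 = 0.2498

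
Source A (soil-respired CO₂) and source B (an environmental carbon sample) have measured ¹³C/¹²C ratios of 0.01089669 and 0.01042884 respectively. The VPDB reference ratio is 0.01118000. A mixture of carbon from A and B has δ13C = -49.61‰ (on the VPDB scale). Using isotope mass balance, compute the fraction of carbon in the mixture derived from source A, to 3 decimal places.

δ_A = (0.01089669/0.01118000 − 1)×1000 = (0.974659 − 1)×1000 = -25.341‰
δ_B = (0.01042884/0.01118000 − 1)×1000 = (0.932812 − 1)×1000 = -67.188‰
f_A = (δ_mix − δ_B)/(δ_A − δ_B) = (-49.61 − (-67.188))/(-25.341 − (-67.188))
f_A = 17.578 / 41.847 = 0.4200

0.420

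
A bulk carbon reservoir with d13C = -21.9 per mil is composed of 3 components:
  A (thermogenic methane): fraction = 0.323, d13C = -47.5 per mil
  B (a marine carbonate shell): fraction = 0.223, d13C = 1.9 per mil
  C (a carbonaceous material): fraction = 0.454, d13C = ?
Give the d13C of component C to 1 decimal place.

-15.4 per mil

Isotope mass balance: δ_bulk = Σ fᵢ·δᵢ.
-21.9 = 0.323×(-47.5) + 0.223×(1.9) + 0.454×δ_C
0.454·δ_C = -21.9 − (-14.919) = -6.981
δ_C = -6.981 / 0.454 = -15.38 per mil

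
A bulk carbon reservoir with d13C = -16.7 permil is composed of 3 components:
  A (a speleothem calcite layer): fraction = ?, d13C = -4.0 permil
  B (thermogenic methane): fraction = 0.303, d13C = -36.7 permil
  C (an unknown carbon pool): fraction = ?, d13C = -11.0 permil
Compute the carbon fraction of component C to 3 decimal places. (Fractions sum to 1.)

Let f_C and f_A be the unknown fractions; fractions sum to 1 so f_C + f_A = 0.697.
Mass balance: Σ fᵢ·δᵢ = δ_bulk ⇒ f_C·(-11.0) + f_A·(-4.0) = -16.7 − (-11.120) = -5.580
Substitute f_A = 0.697 − f_C:
f_C·(-11.0 − -4.0) = -5.580 − 0.697×(-4.0) = -2.792
f_C = -2.792 / -7.0 = 0.3988

0.399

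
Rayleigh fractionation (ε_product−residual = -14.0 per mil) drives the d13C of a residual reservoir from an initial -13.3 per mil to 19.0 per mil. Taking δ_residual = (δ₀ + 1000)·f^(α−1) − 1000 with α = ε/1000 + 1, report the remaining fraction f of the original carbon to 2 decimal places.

0.10

α − 1 = ε/1000 = -0.0140
(δ_res + 1000)/(δ₀ + 1000) = (19.0 + 1000)/(-13.3 + 1000) = 1019.0/986.7 = 1.032735
f = 1.032735^(1/-0.0140) = exp(ln(1.032735)/-0.0140) = exp(0.03221/-0.0140)
f = exp(-2.3008) = 0.1002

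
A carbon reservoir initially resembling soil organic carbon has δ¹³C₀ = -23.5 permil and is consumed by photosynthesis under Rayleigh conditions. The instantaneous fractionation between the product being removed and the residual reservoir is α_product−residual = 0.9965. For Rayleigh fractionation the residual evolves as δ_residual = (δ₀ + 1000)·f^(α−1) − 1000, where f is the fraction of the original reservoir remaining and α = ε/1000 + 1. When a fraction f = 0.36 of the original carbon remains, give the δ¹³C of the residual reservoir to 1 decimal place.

-20.0 permil

Rayleigh residual: δ_res = (δ₀ + 1000)·f^(α−1) − 1000
α − 1 = -0.00350
f^(α−1) = 0.36^(-0.00350) = 1.003582
δ_res = (-23.5 + 1000) × 1.003582 − 1000 = 979.998 − 1000 = -20.00 permil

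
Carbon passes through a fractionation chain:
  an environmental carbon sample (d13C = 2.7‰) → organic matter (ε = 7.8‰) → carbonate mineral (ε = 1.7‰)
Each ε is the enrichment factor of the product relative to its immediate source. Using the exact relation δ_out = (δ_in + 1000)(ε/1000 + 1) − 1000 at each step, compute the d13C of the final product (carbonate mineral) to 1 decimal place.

12.2‰

step 1: δ = (2.70 + 1000)·(7.8/1000 + 1) − 1000 = 10.52‰
step 2: δ = (10.52 + 1000)·(1.7/1000 + 1) − 1000 = 12.24‰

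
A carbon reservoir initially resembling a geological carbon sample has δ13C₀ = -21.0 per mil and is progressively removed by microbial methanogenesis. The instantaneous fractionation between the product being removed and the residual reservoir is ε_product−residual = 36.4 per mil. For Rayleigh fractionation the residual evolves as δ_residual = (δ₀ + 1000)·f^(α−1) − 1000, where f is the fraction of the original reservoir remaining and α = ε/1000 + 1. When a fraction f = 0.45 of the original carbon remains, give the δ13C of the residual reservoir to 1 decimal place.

-49.0 per mil

Rayleigh residual: δ_res = (δ₀ + 1000)·f^(α−1) − 1000
α = ε/1000 + 1 = 1.03640, so α − 1 = 0.03640
f^(α−1) = 0.45^(0.03640) = 0.971353
δ_res = (-21.0 + 1000) × 0.971353 − 1000 = 950.954 − 1000 = -49.05 per mil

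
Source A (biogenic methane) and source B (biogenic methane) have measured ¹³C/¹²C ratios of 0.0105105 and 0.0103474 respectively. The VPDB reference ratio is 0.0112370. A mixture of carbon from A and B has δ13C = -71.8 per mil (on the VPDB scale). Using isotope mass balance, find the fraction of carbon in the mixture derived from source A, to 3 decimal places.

0.508

δ_A = (0.0105105/0.0112370 − 1)×1000 = (0.935348 − 1)×1000 = -64.652 per mil
δ_B = (0.0103474/0.0112370 − 1)×1000 = (0.920833 − 1)×1000 = -79.167 per mil
f_A = (δ_mix − δ_B)/(δ_A − δ_B) = (-71.8 − (-79.167))/(-64.652 − (-79.167))
f_A = 7.367 / 14.515 = 0.5076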